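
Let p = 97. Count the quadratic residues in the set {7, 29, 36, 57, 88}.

(7/97) = -1 → non-residue.
(29/97) = -1 → non-residue.
(36/97) = +1 → QR.
(57/97) = -1 → non-residue.
(88/97) = +1 → QR.
Total quadratic residues among the 5: 2.

2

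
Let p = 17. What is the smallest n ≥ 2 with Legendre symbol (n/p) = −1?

3

(2/17) = +1, so 2 is a residue.
(3/17) = −1, so 3 is the smallest positive non-residue mod 17.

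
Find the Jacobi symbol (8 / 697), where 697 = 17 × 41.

1

Pull out 2^3: since 697 ≡ 1 (mod 8), (2/697) = +1, so (2/697)^3 = +1.
Reached (1/697) = 1. Collecting the sign flips along the way, the symbol is +1.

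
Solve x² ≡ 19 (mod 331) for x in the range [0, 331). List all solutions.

130, 201

Since 331 ≡ 3 (mod 4), a square root of 19 is 19^((331+1)/4) = 19^83 mod 331.
Repeated squaring: 19^2≡30, 19^4≡238, 19^8≡43, 19^16≡194, 19^32≡233, 19^64≡5 (mod 331).
19^83 = 19^(64+16+2+1) ≡ 130 (mod 331).
Check: 130² = 16900 ≡ 19 (mod 331). The two roots are 130 and 201.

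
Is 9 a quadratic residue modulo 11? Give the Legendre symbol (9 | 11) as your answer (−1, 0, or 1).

Reciprocity: 9 ≡ 1 and 11 ≡ 3 (mod 4), so (9/11) = +(11/9).
Reduce top mod 9: now compute (2/9).
Pull out 2: since 9 ≡ 1 (mod 8), (2/9) = +1.
Reached (1/9) = 1. Collecting the sign flips along the way, the symbol is +1.

1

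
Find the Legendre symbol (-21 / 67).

First reduce: -21 ≡ 46 (mod 67).
Pull out 2: since 67 ≡ 3 (mod 8), (2/67) = -1.
Reciprocity: 23 ≡ 3 and 67 ≡ 3 (mod 4), so (23/67) = −(67/23).
Reduce top mod 23: now compute (21/23).
Reciprocity: 21 ≡ 1 and 23 ≡ 3 (mod 4), so (21/23) = +(23/21).
Reduce top mod 21: now compute (2/21).
Pull out 2: since 21 ≡ 5 (mod 8), (2/21) = -1.
Reached (1/21) = 1. Collecting the sign flips along the way, the symbol is -1.

-1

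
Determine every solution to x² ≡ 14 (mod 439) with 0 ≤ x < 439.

47, 392

Since 439 ≡ 3 (mod 4), a square root of 14 is 14^((439+1)/4) = 14^110 mod 439.
Repeated squaring: 14^2≡196, 14^4≡223, 14^8≡122, 14^16≡397, 14^32≡8, 14^64≡64 (mod 439).
14^110 = 14^(64+32+8+4+2) ≡ 392 (mod 439).
Check: 392² = 153664 ≡ 14 (mod 439). The two roots are 47 and 392.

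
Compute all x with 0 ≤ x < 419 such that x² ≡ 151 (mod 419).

168, 251

Since 419 ≡ 3 (mod 4), a square root of 151 is 151^((419+1)/4) = 151^105 mod 419.
Repeated squaring: 151^2≡175, 151^4≡38, 151^8≡187, 151^16≡192, 151^32≡411, 151^64≡64 (mod 419).
151^105 = 151^(64+32+8+1) ≡ 251 (mod 419).
Check: 251² = 63001 ≡ 151 (mod 419). The two roots are 168 and 251.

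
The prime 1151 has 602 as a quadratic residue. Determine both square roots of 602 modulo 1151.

321, 830

Since 1151 ≡ 3 (mod 4), a square root of 602 is 602^((1151+1)/4) = 602^288 mod 1151.
Repeated squaring: 602^2≡990, 602^4≡599, 602^8≡840, 602^16≡37, 602^32≡218, 602^64≡333, 602^128≡393, 602^256≡215 (mod 1151).
602^288 = 602^(256+32) ≡ 830 (mod 1151).
Check: 830² = 688900 ≡ 602 (mod 1151). The two roots are 321 and 830.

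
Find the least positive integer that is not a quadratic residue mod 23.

5

(2/23) = +1, so 2 is a residue.
(3/23) = +1, so 3 is a residue.
(4/23) = +1, so 4 is a residue.
(5/23) = −1, so 5 is the smallest positive non-residue mod 23.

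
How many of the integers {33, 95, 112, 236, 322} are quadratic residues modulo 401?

(33/401) = -1 → non-residue.
(95/401) = -1 → non-residue.
(112/401) = +1 → QR.
(236/401) = -1 → non-residue.
(322/401) = -1 → non-residue.
Total quadratic residues among the 5: 1.

1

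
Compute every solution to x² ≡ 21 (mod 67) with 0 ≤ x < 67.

17, 50

Since 67 ≡ 3 (mod 4), a square root of 21 is 21^((67+1)/4) = 21^17 mod 67.
Repeated squaring: 21^2≡39, 21^4≡47, 21^8≡65, 21^16≡4 (mod 67).
21^17 = 21^(16+1) ≡ 17 (mod 67).
Check: 17² = 289 ≡ 21 (mod 67). The two roots are 17 and 50.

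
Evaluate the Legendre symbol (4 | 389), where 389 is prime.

1

Euler's criterion: (4/389) ≡ 4^194 (mod 389).
4^2 ≡ 16 (mod 389)
4^4 ≡ 256 (mod 389)
4^8 ≡ 184 (mod 389)
4^16 ≡ 13 (mod 389)
4^32 ≡ 169 (mod 389)
4^64 ≡ 164 (mod 389)
4^128 ≡ 55 (mod 389)
4^194 = 4^(128+64+2) ≡ 1 (mod 389).
Result is 1, so (4/389) = 1.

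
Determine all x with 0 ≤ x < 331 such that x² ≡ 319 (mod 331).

126, 205

Since 331 ≡ 3 (mod 4), a square root of 319 is 319^((331+1)/4) = 319^83 mod 331.
Repeated squaring: 319^2≡144, 319^4≡214, 319^8≡118, 319^16≡22, 319^32≡153, 319^64≡239 (mod 331).
319^83 = 319^(64+16+2+1) ≡ 126 (mod 331).
Check: 126² = 15876 ≡ 319 (mod 331). The two roots are 126 and 205.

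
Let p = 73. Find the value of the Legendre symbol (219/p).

First reduce: 219 ≡ 0 (mod 73).
Top reduces to 0: gcd > 1, so the symbol is 0.

0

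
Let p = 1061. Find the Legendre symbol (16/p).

1

Pull out 2^4: since 1061 ≡ 5 (mod 8), (2/1061) = -1, so (2/1061)^4 = +1.
Reached (1/1061) = 1. Collecting the sign flips along the way, the symbol is +1.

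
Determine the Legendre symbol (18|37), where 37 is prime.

-1

Pull out 2: since 37 ≡ 5 (mod 8), (2/37) = -1.
Reciprocity: 9 ≡ 1 and 37 ≡ 1 (mod 4), so (9/37) = +(37/9).
Reduce top mod 9: now compute (1/9).
Reached (1/9) = 1. Collecting the sign flips along the way, the symbol is -1.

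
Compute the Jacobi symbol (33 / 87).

0

Reciprocity: 33 ≡ 1 and 87 ≡ 3 (mod 4), so (33/87) = +(87/33).
Reduce top mod 33: now compute (21/33).
Reciprocity: 21 ≡ 1 and 33 ≡ 1 (mod 4), so (21/33) = +(33/21).
Reduce top mod 21: now compute (12/21).
Pull out 2^2: since 21 ≡ 5 (mod 8), (2/21) = -1, so (2/21)^2 = +1.
Reciprocity: 3 ≡ 3 and 21 ≡ 1 (mod 4), so (3/21) = +(21/3).
Reduce top mod 3: now compute (0/3).
Top reduces to 0: gcd > 1, so the symbol is 0.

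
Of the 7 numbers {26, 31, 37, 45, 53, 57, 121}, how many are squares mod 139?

(26/139) = -1 → non-residue.
(31/139) = +1 → QR.
(37/139) = +1 → QR.
(45/139) = +1 → QR.
(53/139) = -1 → non-residue.
(57/139) = +1 → QR.
(121/139) = +1 → QR.
Total quadratic residues among the 7: 5.

5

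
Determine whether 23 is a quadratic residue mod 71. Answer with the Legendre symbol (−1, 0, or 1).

-1

Reciprocity: 23 ≡ 3 and 71 ≡ 3 (mod 4), so (23/71) = −(71/23).
Reduce top mod 23: now compute (2/23).
Pull out 2: since 23 ≡ 7 (mod 8), (2/23) = +1.
Reached (1/23) = 1. Collecting the sign flips along the way, the symbol is -1.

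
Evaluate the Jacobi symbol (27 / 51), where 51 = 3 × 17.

0

Reciprocity: 27 ≡ 3 and 51 ≡ 3 (mod 4), so (27/51) = −(51/27).
Reduce top mod 27: now compute (24/27).
Pull out 2^3: since 27 ≡ 3 (mod 8), (2/27) = -1, so (2/27)^3 = -1.
Reciprocity: 3 ≡ 3 and 27 ≡ 3 (mod 4), so (3/27) = −(27/3).
Reduce top mod 3: now compute (0/3).
Top reduces to 0: gcd > 1, so the symbol is 0.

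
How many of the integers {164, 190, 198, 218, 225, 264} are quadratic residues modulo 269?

(164/269) = +1 → QR.
(190/269) = +1 → QR.
(198/269) = -1 → non-residue.
(218/269) = +1 → QR.
(225/269) = +1 → QR.
(264/269) = +1 → QR.
Total quadratic residues among the 6: 5.

5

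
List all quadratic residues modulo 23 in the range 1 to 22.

Square k = 1,…,11 (k and 23−k give the same square):
1²=1, 2²=4, 3²=9, 4²=16, 5²≡2, 6²≡13, 7²≡3, 8²≡18, 9²≡12, 10²≡8, 11²≡6 (mod 23).
So the quadratic residues mod 23 are {1, 2, 3, 4, 6, 8, 9, 12, 13, 16, 18}.

1 2 3 4 6 8 9 12 13 16 18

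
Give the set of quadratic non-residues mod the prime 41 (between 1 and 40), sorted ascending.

3 6 7 11 12 13 14 15 17 19 22 24 26 27 28 29 30 34 35 38

Square k = 1,…,20 (k and 41−k give the same square):
1²=1, 2²=4, 3²=9, 4²=16, 5²=25, 6²=36, 7²≡8, 8²≡23, 9²≡40, 10²≡18, 11²≡39, 12²≡21, 13²≡5, 14²≡32, 15²≡20, 16²≡10, 17²≡2, 18²≡37, 19²≡33, 20²≡31 (mod 41).
The residues are {1, 2, 4, 5, 8, 9, 10, 16, 18, 20, 21, 23, 25, 31, 32, 33, 36, 37, 39, 40}; the non-residues are the remaining 20 nonzero classes.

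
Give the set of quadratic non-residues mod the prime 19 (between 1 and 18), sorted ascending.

2,3,8,10,12,13,14,15,18

Square k = 1,…,9 (k and 19−k give the same square):
1²=1, 2²=4, 3²=9, 4²=16, 5²≡6, 6²≡17, 7²≡11, 8²≡7, 9²≡5 (mod 19).
The residues are {1, 4, 5, 6, 7, 9, 11, 16, 17}; the non-residues are the remaining 9 nonzero classes.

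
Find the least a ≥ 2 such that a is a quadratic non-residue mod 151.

(2/151) = +1, so 2 is a residue.
(3/151) = −1, so 3 is the smallest positive non-residue mod 151.

3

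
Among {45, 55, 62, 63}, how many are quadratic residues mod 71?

1

(45/71) = +1 → QR.
(55/71) = -1 → non-residue.
(62/71) = -1 → non-residue.
(63/71) = -1 → non-residue.
Total quadratic residues among the 4: 1.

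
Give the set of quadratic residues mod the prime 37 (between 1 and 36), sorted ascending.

1,3,4,7,9,10,11,12,16,21,25,26,27,28,30,33,34,36

Square k = 1,…,18 (k and 37−k give the same square):
1²=1, 2²=4, 3²=9, 4²=16, 5²=25, 6²=36, 7²≡12, 8²≡27, 9²≡7, 10²≡26, 11²≡10, 12²≡33, 13²≡21, 14²≡11, 15²≡3, 16²≡34, 17²≡30, 18²≡28 (mod 37).
So the quadratic residues mod 37 are {1, 3, 4, 7, 9, 10, 11, 12, 16, 21, 25, 26, 27, 28, 30, 33, 34, 36}.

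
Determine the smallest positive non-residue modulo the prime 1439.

(2/1439) = +1, so 2 is a residue.
(3/1439) = +1, so 3 is a residue.
(4/1439) = +1, so 4 is a residue.
(5/1439) = +1, so 5 is a residue.
(6/1439) = +1, so 6 is a residue.
(7/1439) = −1, so 7 is the smallest positive non-residue mod 1439.

7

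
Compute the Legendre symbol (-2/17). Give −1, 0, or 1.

1

First reduce: -2 ≡ 15 (mod 17).
Reciprocity: 15 ≡ 3 and 17 ≡ 1 (mod 4), so (15/17) = +(17/15).
Reduce top mod 15: now compute (2/15).
Pull out 2: since 15 ≡ 7 (mod 8), (2/15) = +1.
Reached (1/15) = 1. Collecting the sign flips along the way, the symbol is +1.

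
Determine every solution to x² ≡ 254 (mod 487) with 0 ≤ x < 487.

232, 255

Since 487 ≡ 3 (mod 4), a square root of 254 is 254^((487+1)/4) = 254^122 mod 487.
Repeated squaring: 254^2≡232, 254^4≡254, 254^8≡232, 254^16≡254, 254^32≡232, 254^64≡254 (mod 487).
254^122 = 254^(64+32+16+8+2) ≡ 232 (mod 487).
Check: 232² = 53824 ≡ 254 (mod 487). The two roots are 232 and 255.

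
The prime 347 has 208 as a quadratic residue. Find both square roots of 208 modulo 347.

Since 347 ≡ 3 (mod 4), a square root of 208 is 208^((347+1)/4) = 208^87 mod 347.
Repeated squaring: 208^2≡236, 208^4≡176, 208^8≡93, 208^16≡321, 208^32≡329, 208^64≡324 (mod 347).
208^87 = 208^(64+16+4+2+1) ≡ 224 (mod 347).
Check: 224² = 50176 ≡ 208 (mod 347). The two roots are 123 and 224.

123, 224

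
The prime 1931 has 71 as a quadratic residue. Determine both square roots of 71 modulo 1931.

Since 1931 ≡ 3 (mod 4), a square root of 71 is 71^((1931+1)/4) = 71^483 mod 1931.
Repeated squaring: 71^2≡1179, 71^4≡1652, 71^8≡601, 71^16≡104, 71^32≡1161, 71^64≡83, 71^128≡1096, 71^256≡134 (mod 1931).
71^483 = 71^(256+128+64+32+2+1) ≡ 1605 (mod 1931).
Check: 1605² = 2576025 ≡ 71 (mod 1931). The two roots are 326 and 1605.

326, 1605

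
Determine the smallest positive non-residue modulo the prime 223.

(2/223) = +1, so 2 is a residue.
(3/223) = −1, so 3 is the smallest positive non-residue mod 223.

3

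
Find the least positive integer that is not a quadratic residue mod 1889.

(2/1889) = +1, so 2 is a residue.
(3/1889) = −1, so 3 is the smallest positive non-residue mod 1889.

3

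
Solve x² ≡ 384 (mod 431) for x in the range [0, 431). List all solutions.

162, 269

Since 431 ≡ 3 (mod 4), a square root of 384 is 384^((431+1)/4) = 384^108 mod 431.
Repeated squaring: 384^2≡54, 384^4≡330, 384^8≡288, 384^16≡192, 384^32≡229, 384^64≡290 (mod 431).
384^108 = 384^(64+32+8+4) ≡ 162 (mod 431).
Check: 162² = 26244 ≡ 384 (mod 431). The two roots are 162 and 269.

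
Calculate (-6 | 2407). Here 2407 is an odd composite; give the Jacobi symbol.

First reduce: -6 ≡ 2401 (mod 2407).
Reciprocity: 2401 ≡ 1 and 2407 ≡ 3 (mod 4), so (2401/2407) = +(2407/2401).
Reduce top mod 2401: now compute (6/2401).
Pull out 2: since 2401 ≡ 1 (mod 8), (2/2401) = +1.
Reciprocity: 3 ≡ 3 and 2401 ≡ 1 (mod 4), so (3/2401) = +(2401/3).
Reduce top mod 3: now compute (1/3).
Reached (1/3) = 1. Collecting the sign flips along the way, the symbol is +1.

1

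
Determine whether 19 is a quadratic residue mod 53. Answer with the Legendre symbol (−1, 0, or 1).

Reciprocity: 19 ≡ 3 and 53 ≡ 1 (mod 4), so (19/53) = +(53/19).
Reduce top mod 19: now compute (15/19).
Reciprocity: 15 ≡ 3 and 19 ≡ 3 (mod 4), so (15/19) = −(19/15).
Reduce top mod 15: now compute (4/15).
Pull out 2^2: since 15 ≡ 7 (mod 8), (2/15) = +1, so (2/15)^2 = +1.
Reached (1/15) = 1. Collecting the sign flips along the way, the symbol is -1.

-1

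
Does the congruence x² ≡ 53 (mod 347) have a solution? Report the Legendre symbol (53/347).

Euler's criterion: (53/347) ≡ 53^173 (mod 347).
53^2 ≡ 33 (mod 347)
53^4 ≡ 48 (mod 347)
53^8 ≡ 222 (mod 347)
53^16 ≡ 10 (mod 347)
53^32 ≡ 100 (mod 347)
53^64 ≡ 284 (mod 347)
53^128 ≡ 152 (mod 347)
53^173 = 53^(128+32+8+4+1) ≡ 1 (mod 347).
Result is 1, so (53/347) = 1.

1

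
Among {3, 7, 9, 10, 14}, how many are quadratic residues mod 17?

1

(3/17) = -1 → non-residue.
(7/17) = -1 → non-residue.
(9/17) = +1 → QR.
(10/17) = -1 → non-residue.
(14/17) = -1 → non-residue.
Total quadratic residues among the 5: 1.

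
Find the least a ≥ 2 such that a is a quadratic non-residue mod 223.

3

(2/223) = +1, so 2 is a residue.
(3/223) = −1, so 3 is the smallest positive non-residue mod 223.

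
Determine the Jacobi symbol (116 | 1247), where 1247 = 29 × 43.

Pull out 2^2: since 1247 ≡ 7 (mod 8), (2/1247) = +1, so (2/1247)^2 = +1.
Reciprocity: 29 ≡ 1 and 1247 ≡ 3 (mod 4), so (29/1247) = +(1247/29).
Reduce top mod 29: now compute (0/29).
Top reduces to 0: gcd > 1, so the symbol is 0.

0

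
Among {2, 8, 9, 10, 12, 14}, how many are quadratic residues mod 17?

(2/17) = +1 → QR.
(8/17) = +1 → QR.
(9/17) = +1 → QR.
(10/17) = -1 → non-residue.
(12/17) = -1 → non-residue.
(14/17) = -1 → non-residue.
Total quadratic residues among the 6: 3.

3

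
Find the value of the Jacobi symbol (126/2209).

Pull out 2: since 2209 ≡ 1 (mod 8), (2/2209) = +1.
Reciprocity: 63 ≡ 3 and 2209 ≡ 1 (mod 4), so (63/2209) = +(2209/63).
Reduce top mod 63: now compute (4/63).
Pull out 2^2: since 63 ≡ 7 (mod 8), (2/63) = +1, so (2/63)^2 = +1.
Reached (1/63) = 1. Collecting the sign flips along the way, the symbol is +1.

1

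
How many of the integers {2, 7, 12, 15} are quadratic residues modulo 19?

1

(2/19) = -1 → non-residue.
(7/19) = +1 → QR.
(12/19) = -1 → non-residue.
(15/19) = -1 → non-residue.
Total quadratic residues among the 4: 1.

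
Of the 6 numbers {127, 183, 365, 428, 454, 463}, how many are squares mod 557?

(127/557) = +1 → QR.
(183/557) = +1 → QR.
(365/557) = -1 → non-residue.
(428/557) = -1 → non-residue.
(454/557) = -1 → non-residue.
(463/557) = +1 → QR.
Total quadratic residues among the 6: 3.

3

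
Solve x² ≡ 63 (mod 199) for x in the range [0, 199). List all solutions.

Since 199 ≡ 3 (mod 4), a square root of 63 is 63^((199+1)/4) = 63^50 mod 199.
Repeated squaring: 63^2≡188, 63^4≡121, 63^8≡114, 63^16≡61, 63^32≡139 (mod 199).
63^50 = 63^(32+16+2) ≡ 62 (mod 199).
Check: 62² = 3844 ≡ 63 (mod 199). The two roots are 62 and 137.

62, 137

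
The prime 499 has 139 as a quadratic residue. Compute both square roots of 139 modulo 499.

140, 359

Since 499 ≡ 3 (mod 4), a square root of 139 is 139^((499+1)/4) = 139^125 mod 499.
Repeated squaring: 139^2≡359, 139^4≡139, 139^8≡359, 139^16≡139, 139^32≡359, 139^64≡139 (mod 499).
139^125 = 139^(64+32+16+8+4+1) ≡ 359 (mod 499).
Check: 359² = 128881 ≡ 139 (mod 499). The two roots are 140 and 359.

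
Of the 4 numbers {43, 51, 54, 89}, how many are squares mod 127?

0

(43/127) = -1 → non-residue.
(51/127) = -1 → non-residue.
(54/127) = -1 → non-residue.
(89/127) = -1 → non-residue.
Total quadratic residues among the 4: 0.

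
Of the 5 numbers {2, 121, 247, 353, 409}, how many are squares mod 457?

(2/457) = +1 → QR.
(121/457) = +1 → QR.
(247/457) = -1 → non-residue.
(353/457) = -1 → non-residue.
(409/457) = +1 → QR.
Total quadratic residues among the 5: 3.

3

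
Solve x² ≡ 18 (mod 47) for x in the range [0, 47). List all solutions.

21, 26

Since 47 ≡ 3 (mod 4), a square root of 18 is 18^((47+1)/4) = 18^12 mod 47.
Repeated squaring: 18^2≡42, 18^4≡25, 18^8≡14 (mod 47).
18^12 = 18^(8+4) ≡ 21 (mod 47).
Check: 21² = 441 ≡ 18 (mod 47). The two roots are 21 and 26.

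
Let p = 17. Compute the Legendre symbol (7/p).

-1

Reciprocity: 7 ≡ 3 and 17 ≡ 1 (mod 4), so (7/17) = +(17/7).
Reduce top mod 7: now compute (3/7).
Reciprocity: 3 ≡ 3 and 7 ≡ 3 (mod 4), so (3/7) = −(7/3).
Reduce top mod 3: now compute (1/3).
Reached (1/3) = 1. Collecting the sign flips along the way, the symbol is -1.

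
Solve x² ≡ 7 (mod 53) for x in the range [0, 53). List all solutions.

22, 31

53 ≡ 1 (mod 4), so we find a root by search.
Trying successive values, 22² = 484 ≡ 7 (mod 53). The other root is 53 − 22 = 31.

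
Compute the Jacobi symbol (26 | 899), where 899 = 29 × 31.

1

Pull out 2: since 899 ≡ 3 (mod 8), (2/899) = -1.
Reciprocity: 13 ≡ 1 and 899 ≡ 3 (mod 4), so (13/899) = +(899/13).
Reduce top mod 13: now compute (2/13).
Pull out 2: since 13 ≡ 5 (mod 8), (2/13) = -1.
Reached (1/13) = 1. Collecting the sign flips along the way, the symbol is +1.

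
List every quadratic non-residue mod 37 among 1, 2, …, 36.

Square k = 1,…,18 (k and 37−k give the same square):
1²=1, 2²=4, 3²=9, 4²=16, 5²=25, 6²=36, 7²≡12, 8²≡27, 9²≡7, 10²≡26, 11²≡10, 12²≡33, 13²≡21, 14²≡11, 15²≡3, 16²≡34, 17²≡30, 18²≡28 (mod 37).
The residues are {1, 3, 4, 7, 9, 10, 11, 12, 16, 21, 25, 26, 27, 28, 30, 33, 34, 36}; the non-residues are the remaining 18 nonzero classes.

2 5 6 8 13 14 15 17 18 19 20 22 23 24 29 31 32 35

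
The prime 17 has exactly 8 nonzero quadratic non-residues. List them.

3 5 6 7 10 11 12 14

Square k = 1,…,8 (k and 17−k give the same square):
1²=1, 2²=4, 3²=9, 4²=16, 5²≡8, 6²≡2, 7²≡15, 8²≡13 (mod 17).
The residues are {1, 2, 4, 8, 9, 13, 15, 16}; the non-residues are the remaining 8 nonzero classes.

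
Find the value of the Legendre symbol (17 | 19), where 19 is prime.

Reciprocity: 17 ≡ 1 and 19 ≡ 3 (mod 4), so (17/19) = +(19/17).
Reduce top mod 17: now compute (2/17).
Pull out 2: since 17 ≡ 1 (mod 8), (2/17) = +1.
Reached (1/17) = 1. Collecting the sign flips along the way, the symbol is +1.

1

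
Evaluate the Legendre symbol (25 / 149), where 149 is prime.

1

Reciprocity: 25 ≡ 1 and 149 ≡ 1 (mod 4), so (25/149) = +(149/25).
Reduce top mod 25: now compute (24/25).
Pull out 2^3: since 25 ≡ 1 (mod 8), (2/25) = +1, so (2/25)^3 = +1.
Reciprocity: 3 ≡ 3 and 25 ≡ 1 (mod 4), so (3/25) = +(25/3).
Reduce top mod 3: now compute (1/3).
Reached (1/3) = 1. Collecting the sign flips along the way, the symbol is +1.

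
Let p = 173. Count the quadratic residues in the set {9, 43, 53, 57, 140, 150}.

5

(9/173) = +1 → QR.
(43/173) = +1 → QR.
(53/173) = -1 → non-residue.
(57/173) = +1 → QR.
(140/173) = +1 → QR.
(150/173) = +1 → QR.
Total quadratic residues among the 6: 5.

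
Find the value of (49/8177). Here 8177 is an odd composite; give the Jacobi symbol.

1

Reciprocity: 49 ≡ 1 and 8177 ≡ 1 (mod 4), so (49/8177) = +(8177/49).
Reduce top mod 49: now compute (43/49).
Reciprocity: 43 ≡ 3 and 49 ≡ 1 (mod 4), so (43/49) = +(49/43).
Reduce top mod 43: now compute (6/43).
Pull out 2: since 43 ≡ 3 (mod 8), (2/43) = -1.
Reciprocity: 3 ≡ 3 and 43 ≡ 3 (mod 4), so (3/43) = −(43/3).
Reduce top mod 3: now compute (1/3).
Reached (1/3) = 1. Collecting the sign flips along the way, the symbol is +1.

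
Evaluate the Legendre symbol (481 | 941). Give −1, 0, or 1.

-1

Euler's criterion: (481/941) ≡ 481^470 (mod 941).
481^2 ≡ 816 (mod 941)
481^4 ≡ 569 (mod 941)
481^8 ≡ 57 (mod 941)
481^16 ≡ 426 (mod 941)
481^32 ≡ 804 (mod 941)
481^64 ≡ 890 (mod 941)
481^128 ≡ 719 (mod 941)
481^256 ≡ 352 (mod 941)
481^470 = 481^(256+128+64+16+4+2) ≡ 940 (mod 941).
Result is 940 ≡ −1, so (481/941) = −1.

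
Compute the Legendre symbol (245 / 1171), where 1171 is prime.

1

Euler's criterion: (245/1171) ≡ 245^585 (mod 1171).
245^2 ≡ 304 (mod 1171)
245^4 ≡ 1078 (mod 1171)
245^8 ≡ 452 (mod 1171)
245^16 ≡ 550 (mod 1171)
245^32 ≡ 382 (mod 1171)
245^64 ≡ 720 (mod 1171)
245^128 ≡ 818 (mod 1171)
245^256 ≡ 483 (mod 1171)
245^512 ≡ 260 (mod 1171)
245^585 = 245^(512+64+8+1) ≡ 1 (mod 1171).
Result is 1, so (245/1171) = 1.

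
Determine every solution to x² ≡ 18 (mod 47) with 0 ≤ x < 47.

21, 26

Since 47 ≡ 3 (mod 4), a square root of 18 is 18^((47+1)/4) = 18^12 mod 47.
Repeated squaring: 18^2≡42, 18^4≡25, 18^8≡14 (mod 47).
18^12 = 18^(8+4) ≡ 21 (mod 47).
Check: 21² = 441 ≡ 18 (mod 47). The two roots are 21 and 26.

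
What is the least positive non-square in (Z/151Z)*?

(2/151) = +1, so 2 is a residue.
(3/151) = −1, so 3 is the smallest positive non-residue mod 151.

3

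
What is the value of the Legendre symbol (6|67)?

1

Pull out 2: since 67 ≡ 3 (mod 8), (2/67) = -1.
Reciprocity: 3 ≡ 3 and 67 ≡ 3 (mod 4), so (3/67) = −(67/3).
Reduce top mod 3: now compute (1/3).
Reached (1/3) = 1. Collecting the sign flips along the way, the symbol is +1.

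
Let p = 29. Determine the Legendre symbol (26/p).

Euler's criterion: (26/29) ≡ 26^14 (mod 29).
26^2 ≡ 9 (mod 29)
26^4 ≡ 23 (mod 29)
26^8 ≡ 7 (mod 29)
26^14 = 26^(8+4+2) ≡ 28 (mod 29).
Result is 28 ≡ −1, so (26/29) = −1.

-1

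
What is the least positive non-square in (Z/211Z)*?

2

(2/211) = −1, so 2 is the smallest positive non-residue mod 211.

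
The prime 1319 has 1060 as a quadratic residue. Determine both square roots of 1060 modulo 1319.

582, 737

Since 1319 ≡ 3 (mod 4), a square root of 1060 is 1060^((1319+1)/4) = 1060^330 mod 1319.
Repeated squaring: 1060^2≡1131, 1060^4≡1050, 1060^8≡1135, 1060^16≡881, 1060^32≡589, 1060^64≡24, 1060^128≡576, 1060^256≡707 (mod 1319).
1060^330 = 1060^(256+64+8+2) ≡ 737 (mod 1319).
Check: 737² = 543169 ≡ 1060 (mod 1319). The two roots are 582 and 737.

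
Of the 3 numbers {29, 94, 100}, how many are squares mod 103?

(29/103) = +1 → QR.
(94/103) = -1 → non-residue.
(100/103) = +1 → QR.
Total quadratic residues among the 3: 2.

2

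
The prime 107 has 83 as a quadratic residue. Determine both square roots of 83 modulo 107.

Since 107 ≡ 3 (mod 4), a square root of 83 is 83^((107+1)/4) = 83^27 mod 107.
Repeated squaring: 83^2≡41, 83^4≡76, 83^8≡105, 83^16≡4 (mod 107).
83^27 = 83^(16+8+2+1) ≡ 61 (mod 107).
Check: 61² = 3721 ≡ 83 (mod 107). The two roots are 46 and 61.

46, 61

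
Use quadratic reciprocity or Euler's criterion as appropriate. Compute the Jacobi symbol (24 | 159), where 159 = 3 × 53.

Pull out 2^3: since 159 ≡ 7 (mod 8), (2/159) = +1, so (2/159)^3 = +1.
Reciprocity: 3 ≡ 3 and 159 ≡ 3 (mod 4), so (3/159) = −(159/3).
Reduce top mod 3: now compute (0/3).
Top reduces to 0: gcd > 1, so the symbol is 0.

0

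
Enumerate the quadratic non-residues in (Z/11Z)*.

2,6,7,8,10

Square k = 1,…,5 (k and 11−k give the same square):
1²=1, 2²=4, 3²=9, 4²≡5, 5²≡3 (mod 11).
The residues are {1, 3, 4, 5, 9}; the non-residues are the remaining 5 nonzero classes.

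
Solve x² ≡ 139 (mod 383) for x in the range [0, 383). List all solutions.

Since 383 ≡ 3 (mod 4), a square root of 139 is 139^((383+1)/4) = 139^96 mod 383.
Repeated squaring: 139^2≡171, 139^4≡133, 139^8≡71, 139^16≡62, 139^32≡14, 139^64≡196 (mod 383).
139^96 = 139^(64+32) ≡ 63 (mod 383).
Check: 63² = 3969 ≡ 139 (mod 383). The two roots are 63 and 320.

63, 320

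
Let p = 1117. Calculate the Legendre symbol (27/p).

1

Euler's criterion: (27/1117) ≡ 27^558 (mod 1117).
27^2 ≡ 729 (mod 1117)
27^4 ≡ 866 (mod 1117)
27^8 ≡ 449 (mod 1117)
27^16 ≡ 541 (mod 1117)
27^32 ≡ 27 (mod 1117)
27^64 ≡ 729 (mod 1117)
27^128 ≡ 866 (mod 1117)
27^256 ≡ 449 (mod 1117)
27^512 ≡ 541 (mod 1117)
27^558 = 27^(512+32+8+4+2) ≡ 1 (mod 1117).
Result is 1, so (27/1117) = 1.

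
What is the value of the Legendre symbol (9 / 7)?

First reduce: 9 ≡ 2 (mod 7).
Pull out 2: since 7 ≡ 7 (mod 8), (2/7) = +1.
Reached (1/7) = 1. Collecting the sign flips along the way, the symbol is +1.

1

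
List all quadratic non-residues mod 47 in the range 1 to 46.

5, 10, 11, 13, 15, 19, 20, 22, 23, 26, 29, 30, 31, 33, 35, 38, 39, 40, 41, 43, 44, 45, 46

Square k = 1,…,23 (k and 47−k give the same square):
1²=1, 2²=4, 3²=9, 4²=16, 5²=25, 6²=36, 7²≡2, 8²≡17, 9²≡34, 10²≡6, 11²≡27, 12²≡3, 13²≡28, 14²≡8, 15²≡37, 16²≡21, 17²≡7, 18²≡42, 19²≡32, 20²≡24, 21²≡18, 22²≡14, 23²≡12 (mod 47).
The residues are {1, 2, 3, 4, 6, 7, 8, 9, 12, 14, 16, 17, 18, 21, 24, 25, 27, 28, 32, 34, 36, 37, 42}; the non-residues are the remaining 23 nonzero classes.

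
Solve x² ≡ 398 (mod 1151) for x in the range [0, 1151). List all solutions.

Since 1151 ≡ 3 (mod 4), a square root of 398 is 398^((1151+1)/4) = 398^288 mod 1151.
Repeated squaring: 398^2≡717, 398^4≡743, 398^8≡720, 398^16≡450, 398^32≡1075, 398^64≡21, 398^128≡441, 398^256≡1113 (mod 1151).
398^288 = 398^(256+32) ≡ 586 (mod 1151).
Check: 586² = 343396 ≡ 398 (mod 1151). The two roots are 565 and 586.

565, 586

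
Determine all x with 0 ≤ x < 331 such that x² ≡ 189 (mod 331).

92, 239

Since 331 ≡ 3 (mod 4), a square root of 189 is 189^((331+1)/4) = 189^83 mod 331.
Repeated squaring: 189^2≡304, 189^4≡67, 189^8≡186, 189^16≡172, 189^32≡125, 189^64≡68 (mod 331).
189^83 = 189^(64+16+2+1) ≡ 239 (mod 331).
Check: 239² = 57121 ≡ 189 (mod 331). The two roots are 92 and 239.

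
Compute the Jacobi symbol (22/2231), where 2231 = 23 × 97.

Pull out 2: since 2231 ≡ 7 (mod 8), (2/2231) = +1.
Reciprocity: 11 ≡ 3 and 2231 ≡ 3 (mod 4), so (11/2231) = −(2231/11).
Reduce top mod 11: now compute (9/11).
Reciprocity: 9 ≡ 1 and 11 ≡ 3 (mod 4), so (9/11) = +(11/9).
Reduce top mod 9: now compute (2/9).
Pull out 2: since 9 ≡ 1 (mod 8), (2/9) = +1.
Reached (1/9) = 1. Collecting the sign flips along the way, the symbol is -1.

-1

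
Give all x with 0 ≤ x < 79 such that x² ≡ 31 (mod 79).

30, 49

Since 79 ≡ 3 (mod 4), a square root of 31 is 31^((79+1)/4) = 31^20 mod 79.
Repeated squaring: 31^2≡13, 31^4≡11, 31^8≡42, 31^16≡26 (mod 79).
31^20 = 31^(16+4) ≡ 49 (mod 79).
Check: 49² = 2401 ≡ 31 (mod 79). The two roots are 30 and 49.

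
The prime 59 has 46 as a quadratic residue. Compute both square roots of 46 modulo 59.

Since 59 ≡ 3 (mod 4), a square root of 46 is 46^((59+1)/4) = 46^15 mod 59.
Repeated squaring: 46^2≡51, 46^4≡5, 46^8≡25 (mod 59).
46^15 = 46^(8+4+2+1) ≡ 20 (mod 59).
Check: 20² = 400 ≡ 46 (mod 59). The two roots are 20 and 39.

20, 39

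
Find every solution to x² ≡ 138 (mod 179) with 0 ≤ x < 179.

73, 106

Since 179 ≡ 3 (mod 4), a square root of 138 is 138^((179+1)/4) = 138^45 mod 179.
Repeated squaring: 138^2≡70, 138^4≡67, 138^8≡14, 138^16≡17, 138^32≡110 (mod 179).
138^45 = 138^(32+8+4+1) ≡ 106 (mod 179).
Check: 106² = 11236 ≡ 138 (mod 179). The two roots are 73 and 106.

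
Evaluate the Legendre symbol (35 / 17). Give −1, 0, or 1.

1

Euler's criterion: (35/17) ≡ 1^8 (mod 17).
1^2 ≡ 1 (mod 17)
1^4 ≡ 1 (mod 17)
1^8 ≡ 1 (mod 17)
1^8 = 1^(8) ≡ 1 (mod 17).
Result is 1, so (35/17) = 1.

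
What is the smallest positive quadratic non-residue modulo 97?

5

(2/97) = +1, so 2 is a residue.
(3/97) = +1, so 3 is a residue.
(4/97) = +1, so 4 is a residue.
(5/97) = −1, so 5 is the smallest positive non-residue mod 97.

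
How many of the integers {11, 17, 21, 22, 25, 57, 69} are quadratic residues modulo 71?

2

(11/71) = -1 → non-residue.
(17/71) = -1 → non-residue.
(21/71) = -1 → non-residue.
(22/71) = -1 → non-residue.
(25/71) = +1 → QR.
(57/71) = +1 → QR.
(69/71) = -1 → non-residue.
Total quadratic residues among the 7: 2.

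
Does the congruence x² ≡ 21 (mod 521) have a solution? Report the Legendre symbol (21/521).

1

Reciprocity: 21 ≡ 1 and 521 ≡ 1 (mod 4), so (21/521) = +(521/21).
Reduce top mod 21: now compute (17/21).
Reciprocity: 17 ≡ 1 and 21 ≡ 1 (mod 4), so (17/21) = +(21/17).
Reduce top mod 17: now compute (4/17).
Pull out 2^2: since 17 ≡ 1 (mod 8), (2/17) = +1, so (2/17)^2 = +1.
Reached (1/17) = 1. Collecting the sign flips along the way, the symbol is +1.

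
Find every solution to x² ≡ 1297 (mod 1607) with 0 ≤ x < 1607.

Since 1607 ≡ 3 (mod 4), a square root of 1297 is 1297^((1607+1)/4) = 1297^402 mod 1607.
Repeated squaring: 1297^2≡1287, 1297^4≡1159, 1297^8≡1436, 1297^16≡315, 1297^32≡1198, 1297^64≡153, 1297^128≡911, 1297^256≡709 (mod 1607).
1297^402 = 1297^(256+128+16+2) ≡ 709 (mod 1607).
Check: 709² = 502681 ≡ 1297 (mod 1607). The two roots are 709 and 898.

709, 898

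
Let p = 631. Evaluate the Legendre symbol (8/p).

Pull out 2^3: since 631 ≡ 7 (mod 8), (2/631) = +1, so (2/631)^3 = +1.
Reached (1/631) = 1. Collecting the sign flips along the way, the symbol is +1.

1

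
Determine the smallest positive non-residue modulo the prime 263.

(2/263) = +1, so 2 is a residue.
(3/263) = +1, so 3 is a residue.
(4/263) = +1, so 4 is a residue.
(5/263) = −1, so 5 is the smallest positive non-residue mod 263.

5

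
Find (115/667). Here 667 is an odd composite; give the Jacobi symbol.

Reciprocity: 115 ≡ 3 and 667 ≡ 3 (mod 4), so (115/667) = −(667/115).
Reduce top mod 115: now compute (92/115).
Pull out 2^2: since 115 ≡ 3 (mod 8), (2/115) = -1, so (2/115)^2 = +1.
Reciprocity: 23 ≡ 3 and 115 ≡ 3 (mod 4), so (23/115) = −(115/23).
Reduce top mod 23: now compute (0/23).
Top reduces to 0: gcd > 1, so the symbol is 0.

0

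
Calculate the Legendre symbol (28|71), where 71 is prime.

Pull out 2^2: since 71 ≡ 7 (mod 8), (2/71) = +1, so (2/71)^2 = +1.
Reciprocity: 7 ≡ 3 and 71 ≡ 3 (mod 4), so (7/71) = −(71/7).
Reduce top mod 7: now compute (1/7).
Reached (1/7) = 1. Collecting the sign flips along the way, the symbol is -1.

-1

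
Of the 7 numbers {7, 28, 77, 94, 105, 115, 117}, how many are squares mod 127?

(7/127) = -1 → non-residue.
(28/127) = -1 → non-residue.
(77/127) = -1 → non-residue.
(94/127) = +1 → QR.
(105/127) = -1 → non-residue.
(115/127) = +1 → QR.
(117/127) = +1 → QR.
Total quadratic residues among the 7: 3.

3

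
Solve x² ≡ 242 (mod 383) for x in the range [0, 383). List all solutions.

25, 358

Since 383 ≡ 3 (mod 4), a square root of 242 is 242^((383+1)/4) = 242^96 mod 383.
Repeated squaring: 242^2≡348, 242^4≡76, 242^8≡31, 242^16≡195, 242^32≡108, 242^64≡174 (mod 383).
242^96 = 242^(64+32) ≡ 25 (mod 383).
Check: 25² = 625 ≡ 242 (mod 383). The two roots are 25 and 358.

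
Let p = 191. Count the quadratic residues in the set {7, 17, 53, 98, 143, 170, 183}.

3

(7/191) = -1 → non-residue.
(17/191) = +1 → QR.
(53/191) = -1 → non-residue.
(98/191) = +1 → QR.
(143/191) = -1 → non-residue.
(170/191) = +1 → QR.
(183/191) = -1 → non-residue.
Total quadratic residues among the 7: 3.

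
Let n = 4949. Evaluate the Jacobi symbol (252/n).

0

Pull out 2^2: since 4949 ≡ 5 (mod 8), (2/4949) = -1, so (2/4949)^2 = +1.
Reciprocity: 63 ≡ 3 and 4949 ≡ 1 (mod 4), so (63/4949) = +(4949/63).
Reduce top mod 63: now compute (35/63).
Reciprocity: 35 ≡ 3 and 63 ≡ 3 (mod 4), so (35/63) = −(63/35).
Reduce top mod 35: now compute (28/35).
Pull out 2^2: since 35 ≡ 3 (mod 8), (2/35) = -1, so (2/35)^2 = +1.
Reciprocity: 7 ≡ 3 and 35 ≡ 3 (mod 4), so (7/35) = −(35/7).
Reduce top mod 7: now compute (0/7).
Top reduces to 0: gcd > 1, so the symbol is 0.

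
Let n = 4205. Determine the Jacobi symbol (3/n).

Reciprocity: 3 ≡ 3 and 4205 ≡ 1 (mod 4), so (3/4205) = +(4205/3).
Reduce top mod 3: now compute (2/3).
Pull out 2: since 3 ≡ 3 (mod 8), (2/3) = -1.
Reached (1/3) = 1. Collecting the sign flips along the way, the symbol is -1.

-1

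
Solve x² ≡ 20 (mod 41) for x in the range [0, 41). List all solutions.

41 ≡ 1 (mod 4), so we find a root by search.
Trying successive values, 15² = 225 ≡ 20 (mod 41). The other root is 41 − 15 = 26.

15, 26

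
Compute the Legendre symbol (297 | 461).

1

Reciprocity: 297 ≡ 1 and 461 ≡ 1 (mod 4), so (297/461) = +(461/297).
Reduce top mod 297: now compute (164/297).
Pull out 2^2: since 297 ≡ 1 (mod 8), (2/297) = +1, so (2/297)^2 = +1.
Reciprocity: 41 ≡ 1 and 297 ≡ 1 (mod 4), so (41/297) = +(297/41).
Reduce top mod 41: now compute (10/41).
Pull out 2: since 41 ≡ 1 (mod 8), (2/41) = +1.
Reciprocity: 5 ≡ 1 and 41 ≡ 1 (mod 4), so (5/41) = +(41/5).
Reduce top mod 5: now compute (1/5).
Reached (1/5) = 1. Collecting the sign flips along the way, the symbol is +1.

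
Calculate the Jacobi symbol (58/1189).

0

Pull out 2: since 1189 ≡ 5 (mod 8), (2/1189) = -1.
Reciprocity: 29 ≡ 1 and 1189 ≡ 1 (mod 4), so (29/1189) = +(1189/29).
Reduce top mod 29: now compute (0/29).
Top reduces to 0: gcd > 1, so the symbol is 0.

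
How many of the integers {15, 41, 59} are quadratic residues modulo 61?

2

(15/61) = +1 → QR.
(41/61) = +1 → QR.
(59/61) = -1 → non-residue.
Total quadratic residues among the 3: 2.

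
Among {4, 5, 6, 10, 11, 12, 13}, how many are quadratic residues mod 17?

2

(4/17) = +1 → QR.
(5/17) = -1 → non-residue.
(6/17) = -1 → non-residue.
(10/17) = -1 → non-residue.
(11/17) = -1 → non-residue.
(12/17) = -1 → non-residue.
(13/17) = +1 → QR.
Total quadratic residues among the 7: 2.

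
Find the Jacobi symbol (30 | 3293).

-1

Pull out 2: since 3293 ≡ 5 (mod 8), (2/3293) = -1.
Reciprocity: 15 ≡ 3 and 3293 ≡ 1 (mod 4), so (15/3293) = +(3293/15).
Reduce top mod 15: now compute (8/15).
Pull out 2^3: since 15 ≡ 7 (mod 8), (2/15) = +1, so (2/15)^3 = +1.
Reached (1/15) = 1. Collecting the sign flips along the way, the symbol is -1.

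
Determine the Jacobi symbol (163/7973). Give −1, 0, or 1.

Reciprocity: 163 ≡ 3 and 7973 ≡ 1 (mod 4), so (163/7973) = +(7973/163).
Reduce top mod 163: now compute (149/163).
Reciprocity: 149 ≡ 1 and 163 ≡ 3 (mod 4), so (149/163) = +(163/149).
Reduce top mod 149: now compute (14/149).
Pull out 2: since 149 ≡ 5 (mod 8), (2/149) = -1.
Reciprocity: 7 ≡ 3 and 149 ≡ 1 (mod 4), so (7/149) = +(149/7).
Reduce top mod 7: now compute (2/7).
Pull out 2: since 7 ≡ 7 (mod 8), (2/7) = +1.
Reached (1/7) = 1. Collecting the sign flips along the way, the symbol is -1.

-1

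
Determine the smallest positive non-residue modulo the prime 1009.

11

(2/1009) = +1, so 2 is a residue.
(3/1009) = +1, so 3 is a residue.
(4/1009) = +1, so 4 is a residue.
(5/1009) = +1, so 5 is a residue.
(6/1009) = +1, so 6 is a residue.
(7/1009) = +1, so 7 is a residue.
(8/1009) = +1, so 8 is a residue.
(9/1009) = +1, so 9 is a residue.
(10/1009) = +1, so 10 is a residue.
(11/1009) = −1, so 11 is the smallest positive non-residue mod 1009.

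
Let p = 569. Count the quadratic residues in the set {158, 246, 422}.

1

(158/569) = +1 → QR.
(246/569) = -1 → non-residue.
(422/569) = -1 → non-residue.
Total quadratic residues among the 3: 1.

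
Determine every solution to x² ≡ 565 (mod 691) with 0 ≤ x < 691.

Since 691 ≡ 3 (mod 4), a square root of 565 is 565^((691+1)/4) = 565^173 mod 691.
Repeated squaring: 565^2≡674, 565^4≡289, 565^8≡601, 565^16≡499, 565^32≡241, 565^64≡37, 565^128≡678 (mod 691).
565^173 = 565^(128+32+8+4+1) ≡ 486 (mod 691).
Check: 486² = 236196 ≡ 565 (mod 691). The two roots are 205 and 486.

205, 486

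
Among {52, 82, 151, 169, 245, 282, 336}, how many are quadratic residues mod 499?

(52/499) = -1 → non-residue.
(82/499) = +1 → QR.
(151/499) = +1 → QR.
(169/499) = +1 → QR.
(245/499) = +1 → QR.
(282/499) = +1 → QR.
(336/499) = +1 → QR.
Total quadratic residues among the 7: 6.

6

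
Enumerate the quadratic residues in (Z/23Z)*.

Square k = 1,…,11 (k and 23−k give the same square):
1²=1, 2²=4, 3²=9, 4²=16, 5²≡2, 6²≡13, 7²≡3, 8²≡18, 9²≡12, 10²≡8, 11²≡6 (mod 23).
So the quadratic residues mod 23 are {1, 2, 3, 4, 6, 8, 9, 12, 13, 16, 18}.

1, 2, 3, 4, 6, 8, 9, 12, 13, 16, 18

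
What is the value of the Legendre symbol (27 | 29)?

-1

Euler's criterion: (27/29) ≡ 27^14 (mod 29).
27^2 ≡ 4 (mod 29)
27^4 ≡ 16 (mod 29)
27^8 ≡ 24 (mod 29)
27^14 = 27^(8+4+2) ≡ 28 (mod 29).
Result is 28 ≡ −1, so (27/29) = −1.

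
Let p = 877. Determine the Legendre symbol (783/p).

Euler's criterion: (783/877) ≡ 783^438 (mod 877).
783^2 ≡ 66 (mod 877)
783^4 ≡ 848 (mod 877)
783^8 ≡ 841 (mod 877)
783^16 ≡ 419 (mod 877)
783^32 ≡ 161 (mod 877)
783^64 ≡ 488 (mod 877)
783^128 ≡ 477 (mod 877)
783^256 ≡ 386 (mod 877)
783^438 = 783^(256+128+32+16+4+2) ≡ 1 (mod 877).
Result is 1, so (783/877) = 1.

1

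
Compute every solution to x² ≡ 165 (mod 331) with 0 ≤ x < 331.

128, 203

Since 331 ≡ 3 (mod 4), a square root of 165 is 165^((331+1)/4) = 165^83 mod 331.
Repeated squaring: 165^2≡83, 165^4≡269, 165^8≡203, 165^16≡165, 165^32≡83, 165^64≡269 (mod 331).
165^83 = 165^(64+16+2+1) ≡ 203 (mod 331).
Check: 203² = 41209 ≡ 165 (mod 331). The two roots are 128 and 203.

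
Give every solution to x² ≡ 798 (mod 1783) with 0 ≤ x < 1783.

Since 1783 ≡ 3 (mod 4), a square root of 798 is 798^((1783+1)/4) = 798^446 mod 1783.
Repeated squaring: 798^2≡273, 798^4≡1426, 798^8≡856, 798^16≡1706, 798^32≡580, 798^64≡1196, 798^128≡450, 798^256≡1021 (mod 1783).
798^446 = 798^(256+128+32+16+8+4+2) ≡ 331 (mod 1783).
Check: 331² = 109561 ≡ 798 (mod 1783). The two roots are 331 and 1452.

331, 1452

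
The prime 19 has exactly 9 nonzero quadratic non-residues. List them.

2 3 8 10 12 13 14 15 18

Square k = 1,…,9 (k and 19−k give the same square):
1²=1, 2²=4, 3²=9, 4²=16, 5²≡6, 6²≡17, 7²≡11, 8²≡7, 9²≡5 (mod 19).
The residues are {1, 4, 5, 6, 7, 9, 11, 16, 17}; the non-residues are the remaining 9 nonzero classes.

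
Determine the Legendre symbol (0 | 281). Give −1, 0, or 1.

Top reduces to 0: gcd > 1, so the symbol is 0.

0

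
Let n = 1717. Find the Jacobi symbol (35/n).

-1

Reciprocity: 35 ≡ 3 and 1717 ≡ 1 (mod 4), so (35/1717) = +(1717/35).
Reduce top mod 35: now compute (2/35).
Pull out 2: since 35 ≡ 3 (mod 8), (2/35) = -1.
Reached (1/35) = 1. Collecting the sign flips along the way, the symbol is -1.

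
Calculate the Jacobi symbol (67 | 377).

Reciprocity: 67 ≡ 3 and 377 ≡ 1 (mod 4), so (67/377) = +(377/67).
Reduce top mod 67: now compute (42/67).
Pull out 2: since 67 ≡ 3 (mod 8), (2/67) = -1.
Reciprocity: 21 ≡ 1 and 67 ≡ 3 (mod 4), so (21/67) = +(67/21).
Reduce top mod 21: now compute (4/21).
Pull out 2^2: since 21 ≡ 5 (mod 8), (2/21) = -1, so (2/21)^2 = +1.
Reached (1/21) = 1. Collecting the sign flips along the way, the symbol is -1.

-1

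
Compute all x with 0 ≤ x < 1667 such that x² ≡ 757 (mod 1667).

357, 1310

Since 1667 ≡ 3 (mod 4), a square root of 757 is 757^((1667+1)/4) = 757^417 mod 1667.
Repeated squaring: 757^2≡1268, 757^4≡836, 757^8≡423, 757^16≡560, 757^32≡204, 757^64≡1608, 757^128≡147, 757^256≡1605 (mod 1667).
757^417 = 757^(256+128+32+1) ≡ 1310 (mod 1667).
Check: 1310² = 1716100 ≡ 757 (mod 1667). The two roots are 357 and 1310.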